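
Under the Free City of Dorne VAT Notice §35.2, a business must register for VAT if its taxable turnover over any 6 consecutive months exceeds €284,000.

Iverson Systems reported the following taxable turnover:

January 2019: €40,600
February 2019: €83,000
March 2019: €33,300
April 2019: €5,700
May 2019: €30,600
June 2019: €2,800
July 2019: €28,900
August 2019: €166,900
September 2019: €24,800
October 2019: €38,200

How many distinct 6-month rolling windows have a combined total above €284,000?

January 2019–June 2019: €40,600 + €83,000 + €33,300 + €5,700 + €30,600 + €2,800 = €196,000 (under)
February 2019–July 2019: €83,000 + €33,300 + €5,700 + €30,600 + €2,800 + €28,900 = €184,300 (under)
March 2019–August 2019: €33,300 + €5,700 + €30,600 + €2,800 + €28,900 + €166,900 = €268,200 (under)
April 2019–September 2019: €5,700 + €30,600 + €2,800 + €28,900 + €166,900 + €24,800 = €259,700 (under)
May 2019–October 2019: €30,600 + €2,800 + €28,900 + €166,900 + €24,800 + €38,200 = €292,200 (over)
1 window exceeds the threshold.

1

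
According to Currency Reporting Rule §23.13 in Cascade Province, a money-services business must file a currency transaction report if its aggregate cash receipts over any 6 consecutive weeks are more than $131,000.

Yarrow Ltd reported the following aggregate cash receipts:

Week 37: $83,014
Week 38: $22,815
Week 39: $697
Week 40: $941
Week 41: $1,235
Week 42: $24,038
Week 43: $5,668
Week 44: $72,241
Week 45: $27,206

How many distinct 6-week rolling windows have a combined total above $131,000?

Week 37–Week 42: $83,014 + $22,815 + $697 + $941 + $1,235 + $24,038 = $132,740 (over)
Week 38–Week 43: $22,815 + $697 + $941 + $1,235 + $24,038 + $5,668 = $55,394 (under)
Week 39–Week 44: $697 + $941 + $1,235 + $24,038 + $5,668 + $72,241 = $104,820 (under)
Week 40–Week 45: $941 + $1,235 + $24,038 + $5,668 + $72,241 + $27,206 = $131,329 (over)
2 windows exceed the threshold.

2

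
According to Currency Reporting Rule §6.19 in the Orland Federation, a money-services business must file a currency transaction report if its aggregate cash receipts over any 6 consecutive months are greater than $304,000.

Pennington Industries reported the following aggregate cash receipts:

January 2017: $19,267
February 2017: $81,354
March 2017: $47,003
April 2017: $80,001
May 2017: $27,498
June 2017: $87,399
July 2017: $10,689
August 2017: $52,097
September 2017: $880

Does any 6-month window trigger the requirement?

Yes

January 2017–June 2017: $19,267 + $81,354 + $47,003 + $80,001 + $27,498 + $87,399 = $342,522 (over)
February 2017–July 2017: $81,354 + $47,003 + $80,001 + $27,498 + $87,399 + $10,689 = $333,944 (over)
March 2017–August 2017: $47,003 + $80,001 + $27,498 + $87,399 + $10,689 + $52,097 = $304,687 (over)
April 2017–September 2017: $80,001 + $27,498 + $87,399 + $10,689 + $52,097 + $880 = $258,564 (under)
At least one window exceeds $304,000.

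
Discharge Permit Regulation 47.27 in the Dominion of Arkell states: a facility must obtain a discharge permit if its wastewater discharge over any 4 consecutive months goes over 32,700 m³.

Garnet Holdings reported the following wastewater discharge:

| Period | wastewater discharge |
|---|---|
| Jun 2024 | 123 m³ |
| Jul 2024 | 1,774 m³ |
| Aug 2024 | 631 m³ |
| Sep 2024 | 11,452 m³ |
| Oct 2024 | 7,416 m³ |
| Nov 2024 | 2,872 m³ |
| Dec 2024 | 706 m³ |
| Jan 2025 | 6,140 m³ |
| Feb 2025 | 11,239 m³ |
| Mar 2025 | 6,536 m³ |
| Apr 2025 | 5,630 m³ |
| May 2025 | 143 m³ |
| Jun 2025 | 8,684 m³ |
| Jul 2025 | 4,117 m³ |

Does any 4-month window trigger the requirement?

Jun 2024–Sep 2024: 123 m³ + 1,774 m³ + 631 m³ + 11,452 m³ = 13,980 m³ (under)
Jul 2024–Oct 2024: 1,774 m³ + 631 m³ + 11,452 m³ + 7,416 m³ = 21,273 m³ (under)
Aug 2024–Nov 2024: 631 m³ + 11,452 m³ + 7,416 m³ + 2,872 m³ = 22,371 m³ (under)
Sep 2024–Dec 2024: 11,452 m³ + 7,416 m³ + 2,872 m³ + 706 m³ = 22,446 m³ (under)
Oct 2024–Jan 2025: 7,416 m³ + 2,872 m³ + 706 m³ + 6,140 m³ = 17,134 m³ (under)
Nov 2024–Feb 2025: 2,872 m³ + 706 m³ + 6,140 m³ + 11,239 m³ = 20,957 m³ (under)
Dec 2024–Mar 2025: 706 m³ + 6,140 m³ + 11,239 m³ + 6,536 m³ = 24,621 m³ (under)
Jan 2025–Apr 2025: 6,140 m³ + 11,239 m³ + 6,536 m³ + 5,630 m³ = 29,545 m³ (under)
Feb 2025–May 2025: 11,239 m³ + 6,536 m³ + 5,630 m³ + 143 m³ = 23,548 m³ (under)
Mar 2025–Jun 2025: 6,536 m³ + 5,630 m³ + 143 m³ + 8,684 m³ = 20,993 m³ (under)
Apr 2025–Jul 2025: 5,630 m³ + 143 m³ + 8,684 m³ + 4,117 m³ = 18,574 m³ (under)
No window exceeds 32,700 m³.

No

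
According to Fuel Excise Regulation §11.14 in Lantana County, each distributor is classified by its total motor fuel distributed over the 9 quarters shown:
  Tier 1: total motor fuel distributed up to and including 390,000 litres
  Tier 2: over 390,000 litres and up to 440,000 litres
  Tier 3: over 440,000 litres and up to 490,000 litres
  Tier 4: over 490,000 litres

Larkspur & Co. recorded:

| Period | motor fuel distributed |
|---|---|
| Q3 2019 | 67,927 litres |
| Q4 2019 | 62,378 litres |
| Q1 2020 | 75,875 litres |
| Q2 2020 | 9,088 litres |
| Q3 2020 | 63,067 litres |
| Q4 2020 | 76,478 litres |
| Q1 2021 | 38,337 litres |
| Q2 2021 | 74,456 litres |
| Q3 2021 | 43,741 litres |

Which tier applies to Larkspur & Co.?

Tier 4

Total motor fuel distributed: 67,927 litres + 62,378 litres + 75,875 litres + 9,088 litres + 63,067 litres + 76,478 litres + 38,337 litres + 74,456 litres + 43,741 litres = 511,347 litres.
511,347 litres > 490,000 litres, so Tier 4 applies.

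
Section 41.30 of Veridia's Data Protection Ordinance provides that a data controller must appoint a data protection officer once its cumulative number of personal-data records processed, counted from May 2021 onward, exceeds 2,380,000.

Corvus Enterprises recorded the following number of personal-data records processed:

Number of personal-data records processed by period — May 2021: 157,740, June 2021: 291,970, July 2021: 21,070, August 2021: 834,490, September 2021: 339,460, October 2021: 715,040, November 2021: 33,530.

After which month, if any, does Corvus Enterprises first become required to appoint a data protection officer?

November 2021

Through May 2021: 157,740
Through June 2021: 449,710
Through July 2021: 470,780
Through August 2021: 1,305,270
Through September 2021: 1,644,730
Through October 2021: 2,359,770
Through November 2021: 2,393,300 ← exceeds threshold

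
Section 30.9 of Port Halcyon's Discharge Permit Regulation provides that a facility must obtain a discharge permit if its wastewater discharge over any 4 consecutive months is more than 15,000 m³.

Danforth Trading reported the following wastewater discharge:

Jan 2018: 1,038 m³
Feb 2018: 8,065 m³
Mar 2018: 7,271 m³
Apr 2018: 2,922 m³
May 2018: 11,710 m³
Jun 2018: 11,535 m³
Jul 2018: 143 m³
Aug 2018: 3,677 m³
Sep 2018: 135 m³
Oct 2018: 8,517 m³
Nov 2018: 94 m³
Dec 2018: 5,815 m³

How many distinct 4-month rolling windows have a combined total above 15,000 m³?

6

Jan 2018–Apr 2018: 1,038 m³ + 8,065 m³ + 7,271 m³ + 2,922 m³ = 19,296 m³ (over)
Feb 2018–May 2018: 8,065 m³ + 7,271 m³ + 2,922 m³ + 11,710 m³ = 29,968 m³ (over)
Mar 2018–Jun 2018: 7,271 m³ + 2,922 m³ + 11,710 m³ + 11,535 m³ = 33,438 m³ (over)
Apr 2018–Jul 2018: 2,922 m³ + 11,710 m³ + 11,535 m³ + 143 m³ = 26,310 m³ (over)
May 2018–Aug 2018: 11,710 m³ + 11,535 m³ + 143 m³ + 3,677 m³ = 27,065 m³ (over)
Jun 2018–Sep 2018: 11,535 m³ + 143 m³ + 3,677 m³ + 135 m³ = 15,490 m³ (over)
Jul 2018–Oct 2018: 143 m³ + 3,677 m³ + 135 m³ + 8,517 m³ = 12,472 m³ (under)
Aug 2018–Nov 2018: 3,677 m³ + 135 m³ + 8,517 m³ + 94 m³ = 12,423 m³ (under)
Sep 2018–Dec 2018: 135 m³ + 8,517 m³ + 94 m³ + 5,815 m³ = 14,561 m³ (under)
6 windows exceed the threshold.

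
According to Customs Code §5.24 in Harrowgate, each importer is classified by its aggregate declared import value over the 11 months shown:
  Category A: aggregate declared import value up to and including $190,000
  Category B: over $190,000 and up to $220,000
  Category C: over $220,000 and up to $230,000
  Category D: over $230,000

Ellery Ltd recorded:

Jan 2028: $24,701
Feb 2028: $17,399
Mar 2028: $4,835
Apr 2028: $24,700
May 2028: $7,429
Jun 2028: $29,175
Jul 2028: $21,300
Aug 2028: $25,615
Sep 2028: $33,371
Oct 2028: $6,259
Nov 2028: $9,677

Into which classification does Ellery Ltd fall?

Category B

Aggregate declared import value: $24,701 + $17,399 + $4,835 + $24,700 + $7,429 + $29,175 + $21,300 + $25,615 + $33,371 + $6,259 + $9,677 = $204,461.
$190,000 < $204,461 ≤ $220,000, so Category B applies.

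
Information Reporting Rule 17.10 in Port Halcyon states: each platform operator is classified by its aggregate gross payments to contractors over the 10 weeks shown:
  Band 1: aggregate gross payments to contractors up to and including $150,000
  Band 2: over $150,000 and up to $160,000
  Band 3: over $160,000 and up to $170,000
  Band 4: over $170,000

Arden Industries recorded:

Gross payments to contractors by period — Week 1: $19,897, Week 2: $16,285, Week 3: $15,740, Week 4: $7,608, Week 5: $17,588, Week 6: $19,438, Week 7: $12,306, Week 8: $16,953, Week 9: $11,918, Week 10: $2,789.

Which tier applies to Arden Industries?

Band 1

Aggregate gross payments to contractors: $19,897 + $16,285 + $15,740 + $7,608 + $17,588 + $19,438 + $12,306 + $16,953 + $11,918 + $2,789 = $140,522.
$140,522 ≤ $150,000, so Band 1 applies.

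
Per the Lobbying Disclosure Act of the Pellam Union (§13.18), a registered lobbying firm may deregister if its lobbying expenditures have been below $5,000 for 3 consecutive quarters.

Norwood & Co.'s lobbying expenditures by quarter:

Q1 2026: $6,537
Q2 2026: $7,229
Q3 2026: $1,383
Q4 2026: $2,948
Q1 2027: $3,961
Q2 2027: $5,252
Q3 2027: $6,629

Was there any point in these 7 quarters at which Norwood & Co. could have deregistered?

Yes

Quarters below $5,000: Q3 2026, Q4 2026, Q1 2027.
Longest run of consecutive quarters below the threshold: 3.
3 ≥ 3, so Norwood & Co. became eligible.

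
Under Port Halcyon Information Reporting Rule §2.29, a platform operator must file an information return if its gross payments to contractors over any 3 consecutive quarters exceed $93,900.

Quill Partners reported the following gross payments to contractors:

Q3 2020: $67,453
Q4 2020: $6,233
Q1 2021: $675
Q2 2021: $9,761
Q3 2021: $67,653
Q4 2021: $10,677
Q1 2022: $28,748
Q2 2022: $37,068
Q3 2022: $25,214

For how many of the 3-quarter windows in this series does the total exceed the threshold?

1

Q3 2020–Q1 2021: $67,453 + $6,233 + $675 = $74,361 (under)
Q4 2020–Q2 2021: $6,233 + $675 + $9,761 = $16,669 (under)
Q1 2021–Q3 2021: $675 + $9,761 + $67,653 = $78,089 (under)
Q2 2021–Q4 2021: $9,761 + $67,653 + $10,677 = $88,091 (under)
Q3 2021–Q1 2022: $67,653 + $10,677 + $28,748 = $107,078 (over)
Q4 2021–Q2 2022: $10,677 + $28,748 + $37,068 = $76,493 (under)
Q1 2022–Q3 2022: $28,748 + $37,068 + $25,214 = $91,030 (under)
1 window exceeds the threshold.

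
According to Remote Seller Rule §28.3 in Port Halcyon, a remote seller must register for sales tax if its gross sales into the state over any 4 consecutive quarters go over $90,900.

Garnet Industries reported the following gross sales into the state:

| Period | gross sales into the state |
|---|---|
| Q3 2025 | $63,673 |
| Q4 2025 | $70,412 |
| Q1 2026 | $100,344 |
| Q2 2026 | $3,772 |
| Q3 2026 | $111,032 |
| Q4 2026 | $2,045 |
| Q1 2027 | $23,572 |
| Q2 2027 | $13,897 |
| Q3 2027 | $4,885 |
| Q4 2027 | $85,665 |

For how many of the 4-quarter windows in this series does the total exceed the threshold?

Q3 2025–Q2 2026: $63,673 + $70,412 + $100,344 + $3,772 = $238,201 (over)
Q4 2025–Q3 2026: $70,412 + $100,344 + $3,772 + $111,032 = $285,560 (over)
Q1 2026–Q4 2026: $100,344 + $3,772 + $111,032 + $2,045 = $217,193 (over)
Q2 2026–Q1 2027: $3,772 + $111,032 + $2,045 + $23,572 = $140,421 (over)
Q3 2026–Q2 2027: $111,032 + $2,045 + $23,572 + $13,897 = $150,546 (over)
Q4 2026–Q3 2027: $2,045 + $23,572 + $13,897 + $4,885 = $44,399 (under)
Q1 2027–Q4 2027: $23,572 + $13,897 + $4,885 + $85,665 = $128,019 (over)
6 windows exceed the threshold.

6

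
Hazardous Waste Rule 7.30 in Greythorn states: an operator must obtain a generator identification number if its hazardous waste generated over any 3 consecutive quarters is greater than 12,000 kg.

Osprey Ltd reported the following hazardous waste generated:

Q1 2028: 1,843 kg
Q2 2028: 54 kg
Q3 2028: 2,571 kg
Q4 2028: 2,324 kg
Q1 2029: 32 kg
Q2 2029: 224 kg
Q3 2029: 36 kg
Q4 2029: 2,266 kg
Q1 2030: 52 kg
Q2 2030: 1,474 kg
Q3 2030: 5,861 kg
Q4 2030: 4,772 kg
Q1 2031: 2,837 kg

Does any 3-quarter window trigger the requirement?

Q1 2028–Q3 2028: 1,843 kg + 54 kg + 2,571 kg = 4,468 kg (under)
Q2 2028–Q4 2028: 54 kg + 2,571 kg + 2,324 kg = 4,949 kg (under)
Q3 2028–Q1 2029: 2,571 kg + 2,324 kg + 32 kg = 4,927 kg (under)
Q4 2028–Q2 2029: 2,324 kg + 32 kg + 224 kg = 2,580 kg (under)
Q1 2029–Q3 2029: 32 kg + 224 kg + 36 kg = 292 kg (under)
Q2 2029–Q4 2029: 224 kg + 36 kg + 2,266 kg = 2,526 kg (under)
Q3 2029–Q1 2030: 36 kg + 2,266 kg + 52 kg = 2,354 kg (under)
Q4 2029–Q2 2030: 2,266 kg + 52 kg + 1,474 kg = 3,792 kg (under)
Q1 2030–Q3 2030: 52 kg + 1,474 kg + 5,861 kg = 7,387 kg (under)
Q2 2030–Q4 2030: 1,474 kg + 5,861 kg + 4,772 kg = 12,107 kg (over)
Q3 2030–Q1 2031: 5,861 kg + 4,772 kg + 2,837 kg = 13,470 kg (over)
At least one window exceeds 12,000 kg.

Yes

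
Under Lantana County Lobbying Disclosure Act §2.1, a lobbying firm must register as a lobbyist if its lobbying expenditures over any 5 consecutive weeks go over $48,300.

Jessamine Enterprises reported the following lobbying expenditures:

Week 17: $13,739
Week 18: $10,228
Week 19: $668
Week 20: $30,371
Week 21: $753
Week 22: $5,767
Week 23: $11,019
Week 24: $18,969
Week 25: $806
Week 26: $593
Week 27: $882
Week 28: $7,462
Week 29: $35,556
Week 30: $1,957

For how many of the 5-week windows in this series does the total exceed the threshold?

Week 17–Week 21: $13,739 + $10,228 + $668 + $30,371 + $753 = $55,759 (over)
Week 18–Week 22: $10,228 + $668 + $30,371 + $753 + $5,767 = $47,787 (under)
Week 19–Week 23: $668 + $30,371 + $753 + $5,767 + $11,019 = $48,578 (over)
Week 20–Week 24: $30,371 + $753 + $5,767 + $11,019 + $18,969 = $66,879 (over)
Week 21–Week 25: $753 + $5,767 + $11,019 + $18,969 + $806 = $37,314 (under)
Week 22–Week 26: $5,767 + $11,019 + $18,969 + $806 + $593 = $37,154 (under)
Week 23–Week 27: $11,019 + $18,969 + $806 + $593 + $882 = $32,269 (under)
Week 24–Week 28: $18,969 + $806 + $593 + $882 + $7,462 = $28,712 (under)
Week 25–Week 29: $806 + $593 + $882 + $7,462 + $35,556 = $45,299 (under)
Week 26–Week 30: $593 + $882 + $7,462 + $35,556 + $1,957 = $46,450 (under)
3 windows exceed the threshold.

3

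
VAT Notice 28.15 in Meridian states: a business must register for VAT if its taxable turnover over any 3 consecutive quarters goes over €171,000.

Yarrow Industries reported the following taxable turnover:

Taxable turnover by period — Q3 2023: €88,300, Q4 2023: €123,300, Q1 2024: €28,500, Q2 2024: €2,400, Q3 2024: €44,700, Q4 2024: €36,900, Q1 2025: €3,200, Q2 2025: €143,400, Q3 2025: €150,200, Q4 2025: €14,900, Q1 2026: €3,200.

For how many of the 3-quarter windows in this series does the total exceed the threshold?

4

Q3 2023–Q1 2024: €88,300 + €123,300 + €28,500 = €240,100 (over)
Q4 2023–Q2 2024: €123,300 + €28,500 + €2,400 = €154,200 (under)
Q1 2024–Q3 2024: €28,500 + €2,400 + €44,700 = €75,600 (under)
Q2 2024–Q4 2024: €2,400 + €44,700 + €36,900 = €84,000 (under)
Q3 2024–Q1 2025: €44,700 + €36,900 + €3,200 = €84,800 (under)
Q4 2024–Q2 2025: €36,900 + €3,200 + €143,400 = €183,500 (over)
Q1 2025–Q3 2025: €3,200 + €143,400 + €150,200 = €296,800 (over)
Q2 2025–Q4 2025: €143,400 + €150,200 + €14,900 = €308,500 (over)
Q3 2025–Q1 2026: €150,200 + €14,900 + €3,200 = €168,300 (under)
4 windows exceed the threshold.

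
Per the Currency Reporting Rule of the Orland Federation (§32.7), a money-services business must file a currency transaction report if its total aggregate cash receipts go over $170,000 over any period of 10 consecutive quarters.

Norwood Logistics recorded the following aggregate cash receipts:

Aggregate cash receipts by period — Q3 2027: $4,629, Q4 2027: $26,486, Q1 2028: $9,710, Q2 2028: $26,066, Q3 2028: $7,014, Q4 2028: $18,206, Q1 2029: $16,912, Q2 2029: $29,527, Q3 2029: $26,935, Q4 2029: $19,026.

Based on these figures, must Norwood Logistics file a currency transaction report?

Yes

Total aggregate cash receipts: $4,629 + $26,486 + $9,710 + $26,066 + $7,014 + $18,206 + $16,912 + $29,527 + $26,935 + $19,026 = $184,511.
$184,511 > $170,000, so the threshold is exceeded.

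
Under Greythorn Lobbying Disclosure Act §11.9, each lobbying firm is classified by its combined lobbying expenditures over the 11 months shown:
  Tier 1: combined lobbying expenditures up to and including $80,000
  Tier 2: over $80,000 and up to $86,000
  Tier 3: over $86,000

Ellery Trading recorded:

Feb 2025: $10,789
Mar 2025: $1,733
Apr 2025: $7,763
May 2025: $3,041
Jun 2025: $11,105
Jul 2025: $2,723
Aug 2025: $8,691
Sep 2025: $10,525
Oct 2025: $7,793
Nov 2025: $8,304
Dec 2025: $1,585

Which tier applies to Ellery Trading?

Combined lobbying expenditures: $10,789 + $1,733 + $7,763 + $3,041 + $11,105 + $2,723 + $8,691 + $10,525 + $7,793 + $8,304 + $1,585 = $74,052.
$74,052 ≤ $80,000, so Tier 1 applies.

Tier 1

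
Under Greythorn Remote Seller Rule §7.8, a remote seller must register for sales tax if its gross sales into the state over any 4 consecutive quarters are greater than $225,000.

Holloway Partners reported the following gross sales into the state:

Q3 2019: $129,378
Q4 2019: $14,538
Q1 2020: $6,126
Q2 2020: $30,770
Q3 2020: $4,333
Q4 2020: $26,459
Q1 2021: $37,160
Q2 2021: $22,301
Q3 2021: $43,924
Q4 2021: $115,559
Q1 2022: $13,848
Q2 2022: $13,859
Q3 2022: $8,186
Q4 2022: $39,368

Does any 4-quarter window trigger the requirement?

Q3 2019–Q2 2020: $129,378 + $14,538 + $6,126 + $30,770 = $180,812 (under)
Q4 2019–Q3 2020: $14,538 + $6,126 + $30,770 + $4,333 = $55,767 (under)
Q1 2020–Q4 2020: $6,126 + $30,770 + $4,333 + $26,459 = $67,688 (under)
Q2 2020–Q1 2021: $30,770 + $4,333 + $26,459 + $37,160 = $98,722 (under)
Q3 2020–Q2 2021: $4,333 + $26,459 + $37,160 + $22,301 = $90,253 (under)
Q4 2020–Q3 2021: $26,459 + $37,160 + $22,301 + $43,924 = $129,844 (under)
Q1 2021–Q4 2021: $37,160 + $22,301 + $43,924 + $115,559 = $218,944 (under)
Q2 2021–Q1 2022: $22,301 + $43,924 + $115,559 + $13,848 = $195,632 (under)
Q3 2021–Q2 2022: $43,924 + $115,559 + $13,848 + $13,859 = $187,190 (under)
Q4 2021–Q3 2022: $115,559 + $13,848 + $13,859 + $8,186 = $151,452 (under)
Q1 2022–Q4 2022: $13,848 + $13,859 + $8,186 + $39,368 = $75,261 (under)
No window exceeds $225,000.

No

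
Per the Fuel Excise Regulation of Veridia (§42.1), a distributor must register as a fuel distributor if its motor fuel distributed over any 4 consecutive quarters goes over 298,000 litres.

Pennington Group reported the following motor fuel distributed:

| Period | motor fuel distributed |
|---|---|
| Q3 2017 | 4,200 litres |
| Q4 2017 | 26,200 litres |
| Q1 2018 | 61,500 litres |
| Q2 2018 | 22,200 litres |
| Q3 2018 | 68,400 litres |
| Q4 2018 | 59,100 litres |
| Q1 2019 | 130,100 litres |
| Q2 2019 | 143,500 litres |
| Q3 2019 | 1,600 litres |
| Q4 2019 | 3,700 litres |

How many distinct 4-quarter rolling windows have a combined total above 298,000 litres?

2

Q3 2017–Q2 2018: 4,200 litres + 26,200 litres + 61,500 litres + 22,200 litres = 114,100 litres (under)
Q4 2017–Q3 2018: 26,200 litres + 61,500 litres + 22,200 litres + 68,400 litres = 178,300 litres (under)
Q1 2018–Q4 2018: 61,500 litres + 22,200 litres + 68,400 litres + 59,100 litres = 211,200 litres (under)
Q2 2018–Q1 2019: 22,200 litres + 68,400 litres + 59,100 litres + 130,100 litres = 279,800 litres (under)
Q3 2018–Q2 2019: 68,400 litres + 59,100 litres + 130,100 litres + 143,500 litres = 401,100 litres (over)
Q4 2018–Q3 2019: 59,100 litres + 130,100 litres + 143,500 litres + 1,600 litres = 334,300 litres (over)
Q1 2019–Q4 2019: 130,100 litres + 143,500 litres + 1,600 litres + 3,700 litres = 278,900 litres (under)
2 windows exceed the threshold.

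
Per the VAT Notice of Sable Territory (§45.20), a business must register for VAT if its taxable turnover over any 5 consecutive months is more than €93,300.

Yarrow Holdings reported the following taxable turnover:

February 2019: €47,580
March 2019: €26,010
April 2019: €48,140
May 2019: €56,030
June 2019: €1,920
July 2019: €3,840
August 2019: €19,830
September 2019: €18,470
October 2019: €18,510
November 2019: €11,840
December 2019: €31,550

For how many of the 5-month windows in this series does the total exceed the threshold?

5

February 2019–June 2019: €47,580 + €26,010 + €48,140 + €56,030 + €1,920 = €179,680 (over)
March 2019–July 2019: €26,010 + €48,140 + €56,030 + €1,920 + €3,840 = €135,940 (over)
April 2019–August 2019: €48,140 + €56,030 + €1,920 + €3,840 + €19,830 = €129,760 (over)
May 2019–September 2019: €56,030 + €1,920 + €3,840 + €19,830 + €18,470 = €100,090 (over)
June 2019–October 2019: €1,920 + €3,840 + €19,830 + €18,470 + €18,510 = €62,570 (under)
July 2019–November 2019: €3,840 + €19,830 + €18,470 + €18,510 + €11,840 = €72,490 (under)
August 2019–December 2019: €19,830 + €18,470 + €18,510 + €11,840 + €31,550 = €100,200 (over)
5 windows exceed the threshold.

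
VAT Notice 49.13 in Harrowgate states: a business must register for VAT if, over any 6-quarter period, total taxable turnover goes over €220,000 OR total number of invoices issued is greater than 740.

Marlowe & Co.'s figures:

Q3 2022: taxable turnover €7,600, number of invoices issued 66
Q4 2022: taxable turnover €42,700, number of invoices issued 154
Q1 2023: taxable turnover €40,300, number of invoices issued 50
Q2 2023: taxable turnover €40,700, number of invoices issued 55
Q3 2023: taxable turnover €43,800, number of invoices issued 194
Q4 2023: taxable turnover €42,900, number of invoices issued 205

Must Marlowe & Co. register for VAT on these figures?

Total taxable turnover: €7,600 + €42,700 + €40,300 + €40,700 + €43,800 + €42,900 = €218,000 (≤ €220,000).
Total number of invoices issued: 66 + 154 + 50 + 55 + 194 + 205 = 724 (≤ 740).
The test is 'or': neither threshold is exceeded.

No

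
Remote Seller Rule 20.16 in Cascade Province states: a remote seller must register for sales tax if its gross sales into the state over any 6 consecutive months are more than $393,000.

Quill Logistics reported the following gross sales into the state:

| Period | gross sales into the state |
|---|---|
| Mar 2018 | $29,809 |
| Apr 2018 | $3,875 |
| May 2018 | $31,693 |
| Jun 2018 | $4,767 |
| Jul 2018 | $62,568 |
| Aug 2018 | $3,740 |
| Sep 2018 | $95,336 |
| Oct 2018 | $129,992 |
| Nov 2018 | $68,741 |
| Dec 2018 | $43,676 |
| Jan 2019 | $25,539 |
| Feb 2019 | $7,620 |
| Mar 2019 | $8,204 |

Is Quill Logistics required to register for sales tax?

Mar 2018–Aug 2018: $29,809 + $3,875 + $31,693 + $4,767 + $62,568 + $3,740 = $136,452 (under)
Apr 2018–Sep 2018: $3,875 + $31,693 + $4,767 + $62,568 + $3,740 + $95,336 = $201,979 (under)
May 2018–Oct 2018: $31,693 + $4,767 + $62,568 + $3,740 + $95,336 + $129,992 = $328,096 (under)
Jun 2018–Nov 2018: $4,767 + $62,568 + $3,740 + $95,336 + $129,992 + $68,741 = $365,144 (under)
Jul 2018–Dec 2018: $62,568 + $3,740 + $95,336 + $129,992 + $68,741 + $43,676 = $404,053 (over)
Aug 2018–Jan 2019: $3,740 + $95,336 + $129,992 + $68,741 + $43,676 + $25,539 = $367,024 (under)
Sep 2018–Feb 2019: $95,336 + $129,992 + $68,741 + $43,676 + $25,539 + $7,620 = $370,904 (under)
Oct 2018–Mar 2019: $129,992 + $68,741 + $43,676 + $25,539 + $7,620 + $8,204 = $283,772 (under)
At least one window exceeds $393,000.

Yes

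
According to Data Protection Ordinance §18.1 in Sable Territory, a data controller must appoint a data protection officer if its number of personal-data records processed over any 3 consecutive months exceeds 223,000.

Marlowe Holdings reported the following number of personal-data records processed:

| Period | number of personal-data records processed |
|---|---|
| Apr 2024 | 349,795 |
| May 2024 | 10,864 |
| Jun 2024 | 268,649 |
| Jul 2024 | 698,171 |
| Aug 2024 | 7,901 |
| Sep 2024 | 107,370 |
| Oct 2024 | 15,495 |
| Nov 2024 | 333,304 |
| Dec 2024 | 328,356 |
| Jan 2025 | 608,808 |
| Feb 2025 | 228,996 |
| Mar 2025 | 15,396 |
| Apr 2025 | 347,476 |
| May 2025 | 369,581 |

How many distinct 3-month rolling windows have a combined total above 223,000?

11

Apr 2024–Jun 2024: 349,795 + 10,864 + 268,649 = 629,308 (over)
May 2024–Jul 2024: 10,864 + 268,649 + 698,171 = 977,684 (over)
Jun 2024–Aug 2024: 268,649 + 698,171 + 7,901 = 974,721 (over)
Jul 2024–Sep 2024: 698,171 + 7,901 + 107,370 = 813,442 (over)
Aug 2024–Oct 2024: 7,901 + 107,370 + 15,495 = 130,766 (under)
Sep 2024–Nov 2024: 107,370 + 15,495 + 333,304 = 456,169 (over)
Oct 2024–Dec 2024: 15,495 + 333,304 + 328,356 = 677,155 (over)
Nov 2024–Jan 2025: 333,304 + 328,356 + 608,808 = 1,270,468 (over)
Dec 2024–Feb 2025: 328,356 + 608,808 + 228,996 = 1,166,160 (over)
Jan 2025–Mar 2025: 608,808 + 228,996 + 15,396 = 853,200 (over)
Feb 2025–Apr 2025: 228,996 + 15,396 + 347,476 = 591,868 (over)
Mar 2025–May 2025: 15,396 + 347,476 + 369,581 = 732,453 (over)
11 windows exceed the threshold.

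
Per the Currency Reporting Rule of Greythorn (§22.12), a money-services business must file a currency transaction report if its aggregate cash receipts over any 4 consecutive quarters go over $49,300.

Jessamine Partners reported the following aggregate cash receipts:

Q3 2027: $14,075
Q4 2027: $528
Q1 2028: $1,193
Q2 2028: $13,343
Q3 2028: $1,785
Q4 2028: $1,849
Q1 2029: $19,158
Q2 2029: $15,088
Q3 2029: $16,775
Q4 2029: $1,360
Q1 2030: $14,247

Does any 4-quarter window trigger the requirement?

Q3 2027–Q2 2028: $14,075 + $528 + $1,193 + $13,343 = $29,139 (under)
Q4 2027–Q3 2028: $528 + $1,193 + $13,343 + $1,785 = $16,849 (under)
Q1 2028–Q4 2028: $1,193 + $13,343 + $1,785 + $1,849 = $18,170 (under)
Q2 2028–Q1 2029: $13,343 + $1,785 + $1,849 + $19,158 = $36,135 (under)
Q3 2028–Q2 2029: $1,785 + $1,849 + $19,158 + $15,088 = $37,880 (under)
Q4 2028–Q3 2029: $1,849 + $19,158 + $15,088 + $16,775 = $52,870 (over)
Q1 2029–Q4 2029: $19,158 + $15,088 + $16,775 + $1,360 = $52,381 (over)
Q2 2029–Q1 2030: $15,088 + $16,775 + $1,360 + $14,247 = $47,470 (under)
At least one window exceeds $49,300.

Yes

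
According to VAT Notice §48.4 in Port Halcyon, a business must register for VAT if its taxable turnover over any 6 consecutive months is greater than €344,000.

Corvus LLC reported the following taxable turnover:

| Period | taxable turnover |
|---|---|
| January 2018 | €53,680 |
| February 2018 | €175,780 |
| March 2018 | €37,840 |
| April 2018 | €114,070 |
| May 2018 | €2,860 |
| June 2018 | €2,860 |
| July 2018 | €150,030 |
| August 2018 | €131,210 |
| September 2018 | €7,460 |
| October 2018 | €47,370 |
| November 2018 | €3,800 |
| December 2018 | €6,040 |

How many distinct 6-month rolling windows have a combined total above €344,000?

5

January 2018–June 2018: €53,680 + €175,780 + €37,840 + €114,070 + €2,860 + €2,860 = €387,090 (over)
February 2018–July 2018: €175,780 + €37,840 + €114,070 + €2,860 + €2,860 + €150,030 = €483,440 (over)
March 2018–August 2018: €37,840 + €114,070 + €2,860 + €2,860 + €150,030 + €131,210 = €438,870 (over)
April 2018–September 2018: €114,070 + €2,860 + €2,860 + €150,030 + €131,210 + €7,460 = €408,490 (over)
May 2018–October 2018: €2,860 + €2,860 + €150,030 + €131,210 + €7,460 + €47,370 = €341,790 (under)
June 2018–November 2018: €2,860 + €150,030 + €131,210 + €7,460 + €47,370 + €3,800 = €342,730 (under)
July 2018–December 2018: €150,030 + €131,210 + €7,460 + €47,370 + €3,800 + €6,040 = €345,910 (over)
5 windows exceed the threshold.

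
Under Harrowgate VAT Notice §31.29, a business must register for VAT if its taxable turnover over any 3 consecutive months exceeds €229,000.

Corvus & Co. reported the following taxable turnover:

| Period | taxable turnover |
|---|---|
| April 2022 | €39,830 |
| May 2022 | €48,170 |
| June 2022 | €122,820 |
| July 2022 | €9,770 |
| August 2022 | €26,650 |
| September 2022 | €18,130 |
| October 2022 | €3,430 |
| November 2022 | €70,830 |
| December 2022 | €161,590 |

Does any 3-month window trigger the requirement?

Yes

April 2022–June 2022: €39,830 + €48,170 + €122,820 = €210,820 (under)
May 2022–July 2022: €48,170 + €122,820 + €9,770 = €180,760 (under)
June 2022–August 2022: €122,820 + €9,770 + €26,650 = €159,240 (under)
July 2022–September 2022: €9,770 + €26,650 + €18,130 = €54,550 (under)
August 2022–October 2022: €26,650 + €18,130 + €3,430 = €48,210 (under)
September 2022–November 2022: €18,130 + €3,430 + €70,830 = €92,390 (under)
October 2022–December 2022: €3,430 + €70,830 + €161,590 = €235,850 (over)
At least one window exceeds €229,000.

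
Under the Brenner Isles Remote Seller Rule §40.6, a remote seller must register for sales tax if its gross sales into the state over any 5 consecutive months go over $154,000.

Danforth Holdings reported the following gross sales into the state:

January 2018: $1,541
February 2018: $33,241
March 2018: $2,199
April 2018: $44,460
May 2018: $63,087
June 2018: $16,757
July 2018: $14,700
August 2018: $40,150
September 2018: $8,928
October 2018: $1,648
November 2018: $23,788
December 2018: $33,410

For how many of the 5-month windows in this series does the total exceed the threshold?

January 2018–May 2018: $1,541 + $33,241 + $2,199 + $44,460 + $63,087 = $144,528 (under)
February 2018–June 2018: $33,241 + $2,199 + $44,460 + $63,087 + $16,757 = $159,744 (over)
March 2018–July 2018: $2,199 + $44,460 + $63,087 + $16,757 + $14,700 = $141,203 (under)
April 2018–August 2018: $44,460 + $63,087 + $16,757 + $14,700 + $40,150 = $179,154 (over)
May 2018–September 2018: $63,087 + $16,757 + $14,700 + $40,150 + $8,928 = $143,622 (under)
June 2018–October 2018: $16,757 + $14,700 + $40,150 + $8,928 + $1,648 = $82,183 (under)
July 2018–November 2018: $14,700 + $40,150 + $8,928 + $1,648 + $23,788 = $89,214 (under)
August 2018–December 2018: $40,150 + $8,928 + $1,648 + $23,788 + $33,410 = $107,924 (under)
2 windows exceed the threshold.

2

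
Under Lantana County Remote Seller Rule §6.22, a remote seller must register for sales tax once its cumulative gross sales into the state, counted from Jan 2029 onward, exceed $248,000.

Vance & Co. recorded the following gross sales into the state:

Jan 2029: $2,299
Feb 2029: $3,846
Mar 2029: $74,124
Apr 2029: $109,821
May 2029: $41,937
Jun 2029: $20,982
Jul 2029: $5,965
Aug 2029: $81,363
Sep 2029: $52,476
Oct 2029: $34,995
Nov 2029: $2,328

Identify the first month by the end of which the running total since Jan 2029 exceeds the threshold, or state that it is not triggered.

Through Jan 2029: $2,299
Through Feb 2029: $6,145
Through Mar 2029: $80,269
Through Apr 2029: $190,090
Through May 2029: $232,027
Through Jun 2029: $253,009 ← exceeds threshold

Jun 2029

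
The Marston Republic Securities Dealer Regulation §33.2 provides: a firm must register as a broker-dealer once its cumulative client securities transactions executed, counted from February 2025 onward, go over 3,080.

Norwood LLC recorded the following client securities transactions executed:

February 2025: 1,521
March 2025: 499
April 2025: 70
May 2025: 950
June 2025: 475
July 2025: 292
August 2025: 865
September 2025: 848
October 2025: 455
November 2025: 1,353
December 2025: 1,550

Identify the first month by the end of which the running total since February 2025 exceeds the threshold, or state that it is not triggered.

June 2025

Through February 2025: 1,521
Through March 2025: 2,020
Through April 2025: 2,090
Through May 2025: 3,040
Through June 2025: 3,515 ← exceeds threshold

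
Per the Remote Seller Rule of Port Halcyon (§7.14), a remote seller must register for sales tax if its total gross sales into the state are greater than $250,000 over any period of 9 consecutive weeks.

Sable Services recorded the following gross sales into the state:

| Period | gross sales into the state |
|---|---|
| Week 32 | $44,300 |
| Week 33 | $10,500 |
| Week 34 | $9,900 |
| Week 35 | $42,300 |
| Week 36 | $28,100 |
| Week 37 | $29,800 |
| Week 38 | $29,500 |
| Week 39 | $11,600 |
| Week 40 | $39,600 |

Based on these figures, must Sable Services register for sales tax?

Total gross sales into the state: $44,300 + $10,500 + $9,900 + $42,300 + $28,100 + $29,800 + $29,500 + $11,600 + $39,600 = $245,600.
$245,600 ≤ $250,000, so the threshold is not exceeded.

No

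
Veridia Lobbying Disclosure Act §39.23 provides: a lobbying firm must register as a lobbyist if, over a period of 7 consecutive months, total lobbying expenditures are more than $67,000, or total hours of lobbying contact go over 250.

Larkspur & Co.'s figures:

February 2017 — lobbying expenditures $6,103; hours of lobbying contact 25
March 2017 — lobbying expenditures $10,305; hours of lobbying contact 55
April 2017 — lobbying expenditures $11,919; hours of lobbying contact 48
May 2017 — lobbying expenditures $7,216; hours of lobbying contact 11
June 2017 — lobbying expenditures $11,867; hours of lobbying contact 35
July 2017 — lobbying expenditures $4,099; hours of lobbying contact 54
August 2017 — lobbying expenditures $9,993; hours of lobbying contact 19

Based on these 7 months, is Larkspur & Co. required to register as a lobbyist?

Total lobbying expenditures: $6,103 + $10,305 + $11,919 + $7,216 + $11,867 + $4,099 + $9,993 = $61,502 (≤ $67,000).
Total hours of lobbying contact: 25 + 55 + 48 + 11 + 35 + 54 + 19 = 247 (≤ 250).
The test is 'or': neither threshold is exceeded.

No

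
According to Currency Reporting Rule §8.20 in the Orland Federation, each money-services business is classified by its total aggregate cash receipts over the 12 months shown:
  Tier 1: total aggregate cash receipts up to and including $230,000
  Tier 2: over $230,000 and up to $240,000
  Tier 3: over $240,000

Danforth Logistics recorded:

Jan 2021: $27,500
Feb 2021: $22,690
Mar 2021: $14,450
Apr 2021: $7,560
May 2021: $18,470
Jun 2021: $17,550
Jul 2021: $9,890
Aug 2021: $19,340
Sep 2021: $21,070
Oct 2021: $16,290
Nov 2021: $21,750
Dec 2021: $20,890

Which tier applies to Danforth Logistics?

Total aggregate cash receipts: $27,500 + $22,690 + $14,450 + $7,560 + $18,470 + $17,550 + $9,890 + $19,340 + $21,070 + $16,290 + $21,750 + $20,890 = $217,450.
$217,450 ≤ $230,000, so Tier 1 applies.

Tier 1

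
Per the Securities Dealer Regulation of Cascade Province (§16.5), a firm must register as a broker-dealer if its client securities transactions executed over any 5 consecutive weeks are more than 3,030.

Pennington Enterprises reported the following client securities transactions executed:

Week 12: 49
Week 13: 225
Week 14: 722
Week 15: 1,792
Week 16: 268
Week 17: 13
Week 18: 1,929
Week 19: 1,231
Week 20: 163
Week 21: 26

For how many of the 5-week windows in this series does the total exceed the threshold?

5

Week 12–Week 16: 49 + 225 + 722 + 1,792 + 268 = 3,056 (over)
Week 13–Week 17: 225 + 722 + 1,792 + 268 + 13 = 3,020 (under)
Week 14–Week 18: 722 + 1,792 + 268 + 13 + 1,929 = 4,724 (over)
Week 15–Week 19: 1,792 + 268 + 13 + 1,929 + 1,231 = 5,233 (over)
Week 16–Week 20: 268 + 13 + 1,929 + 1,231 + 163 = 3,604 (over)
Week 17–Week 21: 13 + 1,929 + 1,231 + 163 + 26 = 3,362 (over)
5 windows exceed the threshold.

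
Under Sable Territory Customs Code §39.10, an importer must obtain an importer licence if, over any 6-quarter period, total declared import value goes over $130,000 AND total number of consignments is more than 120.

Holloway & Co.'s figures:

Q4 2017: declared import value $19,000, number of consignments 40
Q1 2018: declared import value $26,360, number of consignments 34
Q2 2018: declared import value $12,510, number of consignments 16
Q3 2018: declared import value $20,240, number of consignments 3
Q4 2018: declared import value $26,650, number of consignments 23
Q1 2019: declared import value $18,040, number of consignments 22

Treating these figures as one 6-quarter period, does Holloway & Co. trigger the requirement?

Total declared import value: $19,000 + $26,360 + $12,510 + $20,240 + $26,650 + $18,040 = $122,800 (≤ $130,000).
Total number of consignments: 40 + 34 + 16 + 3 + 23 + 22 = 138 (> 120).
The test is 'and': the rule requires both, and at least one is not exceeded.

No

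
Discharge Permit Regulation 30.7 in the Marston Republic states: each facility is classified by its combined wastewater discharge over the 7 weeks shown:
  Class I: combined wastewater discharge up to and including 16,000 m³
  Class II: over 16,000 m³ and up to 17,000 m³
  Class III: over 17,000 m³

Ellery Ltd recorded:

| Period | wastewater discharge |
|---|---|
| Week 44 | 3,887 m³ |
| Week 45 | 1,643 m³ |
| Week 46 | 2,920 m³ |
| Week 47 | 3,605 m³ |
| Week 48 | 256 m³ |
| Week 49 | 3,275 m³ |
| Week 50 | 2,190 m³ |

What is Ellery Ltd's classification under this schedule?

Class III

Combined wastewater discharge: 3,887 m³ + 1,643 m³ + 2,920 m³ + 3,605 m³ + 256 m³ + 3,275 m³ + 2,190 m³ = 17,776 m³.
17,776 m³ > 17,000 m³, so Class III applies.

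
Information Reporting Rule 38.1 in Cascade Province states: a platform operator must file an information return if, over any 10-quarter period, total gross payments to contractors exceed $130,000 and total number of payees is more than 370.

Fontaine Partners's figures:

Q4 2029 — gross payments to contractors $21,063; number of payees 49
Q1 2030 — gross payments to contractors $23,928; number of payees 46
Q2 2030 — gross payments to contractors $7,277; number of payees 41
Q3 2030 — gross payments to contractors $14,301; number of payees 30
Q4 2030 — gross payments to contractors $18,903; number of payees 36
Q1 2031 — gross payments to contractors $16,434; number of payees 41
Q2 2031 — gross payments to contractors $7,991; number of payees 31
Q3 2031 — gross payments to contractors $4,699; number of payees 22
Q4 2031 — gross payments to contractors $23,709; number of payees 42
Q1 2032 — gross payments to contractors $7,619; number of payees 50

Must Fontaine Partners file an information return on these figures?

Total gross payments to contractors: $21,063 + $23,928 + $7,277 + $14,301 + $18,903 + $16,434 + $7,991 + $4,699 + $23,709 + $7,619 = $145,924 (> $130,000).
Total number of payees: 49 + 46 + 41 + 30 + 36 + 41 + 31 + 22 + 42 + 50 = 388 (> 370).
The test is 'and': both thresholds are exceeded.

Yes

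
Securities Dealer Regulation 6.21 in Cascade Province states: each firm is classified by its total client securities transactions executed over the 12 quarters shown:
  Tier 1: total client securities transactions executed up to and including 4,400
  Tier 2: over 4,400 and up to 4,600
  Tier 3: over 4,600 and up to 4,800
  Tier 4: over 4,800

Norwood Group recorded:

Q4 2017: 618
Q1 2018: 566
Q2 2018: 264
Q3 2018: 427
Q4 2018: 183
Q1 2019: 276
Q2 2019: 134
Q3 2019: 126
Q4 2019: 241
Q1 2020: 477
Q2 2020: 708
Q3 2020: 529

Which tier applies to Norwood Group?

Tier 2

Total client securities transactions executed: 618 + 566 + 264 + 427 + 183 + 276 + 134 + 126 + 241 + 477 + 708 + 529 = 4,549.
4,400 < 4,549 ≤ 4,600, so Tier 2 applies.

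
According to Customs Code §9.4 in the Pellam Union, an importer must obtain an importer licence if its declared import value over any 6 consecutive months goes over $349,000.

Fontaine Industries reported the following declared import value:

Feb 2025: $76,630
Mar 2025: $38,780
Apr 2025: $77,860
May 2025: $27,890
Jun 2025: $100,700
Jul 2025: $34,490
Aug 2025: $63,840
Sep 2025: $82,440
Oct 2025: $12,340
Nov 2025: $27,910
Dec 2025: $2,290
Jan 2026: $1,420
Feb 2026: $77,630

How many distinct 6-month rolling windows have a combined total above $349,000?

Feb 2025–Jul 2025: $76,630 + $38,780 + $77,860 + $27,890 + $100,700 + $34,490 = $356,350 (over)
Mar 2025–Aug 2025: $38,780 + $77,860 + $27,890 + $100,700 + $34,490 + $63,840 = $343,560 (under)
Apr 2025–Sep 2025: $77,860 + $27,890 + $100,700 + $34,490 + $63,840 + $82,440 = $387,220 (over)
May 2025–Oct 2025: $27,890 + $100,700 + $34,490 + $63,840 + $82,440 + $12,340 = $321,700 (under)
Jun 2025–Nov 2025: $100,700 + $34,490 + $63,840 + $82,440 + $12,340 + $27,910 = $321,720 (under)
Jul 2025–Dec 2025: $34,490 + $63,840 + $82,440 + $12,340 + $27,910 + $2,290 = $223,310 (under)
Aug 2025–Jan 2026: $63,840 + $82,440 + $12,340 + $27,910 + $2,290 + $1,420 = $190,240 (under)
Sep 2025–Feb 2026: $82,440 + $12,340 + $27,910 + $2,290 + $1,420 + $77,630 = $204,030 (under)
2 windows exceed the threshold.

2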